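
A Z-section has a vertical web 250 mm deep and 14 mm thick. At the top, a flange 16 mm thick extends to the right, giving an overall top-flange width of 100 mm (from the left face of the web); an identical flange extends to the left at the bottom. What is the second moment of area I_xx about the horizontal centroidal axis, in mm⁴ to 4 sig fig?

I_xx ≈ 5.596 × 10⁷ mm⁴

Decompose the section into non-overlapping parts with the origin at the bottom-left of its bounding rectangle.
Web: 14 × 250, A = 3 500 mm², y = 125 mm, Ī = 18 229 167 mm⁴.
Top flange (beyond web): 86 × 16, A = 1 376 mm², y = 242 mm, Ī = 29354.7 mm⁴.
Bottom flange (beyond web): 86 × 16, A = 1 376 mm², y = 8 mm, Ī = 29354.7 mm⁴.
Centroid: ȳ = ΣA·y / ΣA = 125 mm.
Transfer each piece to the horizontal centroidal axis using Ī + A·d² with d = y − 125:
  web: d = 0 mm → contributes +18 229 167 mm⁴
  top flange (beyond web): d = 117 mm → contributes +18 865 419 mm⁴
  bottom flange (beyond web): d = -117 mm → contributes +18 865 419 mm⁴
Total I = 55 960 004 mm⁴.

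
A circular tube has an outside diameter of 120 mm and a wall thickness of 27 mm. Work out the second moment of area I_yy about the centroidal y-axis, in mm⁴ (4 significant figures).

I_yy ≈ 9.247 × 10⁶ mm⁴

Treat the section as a set of non-overlapping primitives; coordinates are from the bounding-box lower-left.
Outer circle: ⌀120, A = 11309.7 mm², x = 60 mm, Ī = 10 178 760 mm⁴.
Bore (subtracted): ⌀66, A = 3421.19 mm², x = 60 mm, Ī = 931 420 mm⁴.
By symmetry the centroid is at mid-width, x̄ = 60 mm.
All pieces are centred on the centroidal y-axis, so I = ΣĪ (holes subtracted) = 9 247 340 mm⁴.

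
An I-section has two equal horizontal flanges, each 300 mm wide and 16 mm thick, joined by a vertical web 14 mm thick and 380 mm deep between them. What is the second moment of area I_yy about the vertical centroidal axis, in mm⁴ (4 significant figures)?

I_yy ≈ 7.209 × 10⁷ mm⁴

Break the section into simple shapes (no overlaps), measuring from the bottom-left corner of the bounding box.
Bottom flange: 300 × 16, A = 4 800 mm², x = 150 mm, Ī = 36 000 000 mm⁴.
Web: 14 × 380, A = 5 320 mm², x = 150 mm, Ī = 86893.3 mm⁴.
Top flange: 300 × 16, A = 4 800 mm², x = 150 mm, Ī = 36 000 000 mm⁴.
By symmetry the centroid is at mid-width, x̄ = 150 mm.
All pieces are centred on the vertical centroidal axis, so I = ΣĪ = 72 086 893 mm⁴.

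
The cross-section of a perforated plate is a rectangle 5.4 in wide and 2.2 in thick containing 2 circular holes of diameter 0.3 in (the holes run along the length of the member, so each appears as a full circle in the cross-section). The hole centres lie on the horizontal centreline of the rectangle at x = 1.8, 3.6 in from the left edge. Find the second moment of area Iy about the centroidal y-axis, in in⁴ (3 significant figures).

Break the section into simple shapes (no overlaps), measuring from the bottom-left corner of the bounding box.
Plate: 5.4 × 2.2, A = 11.88 in², x = 2.7 in, Ī = 28.868 in⁴.
Hole 1 (subtracted): ⌀0.3, A = 0.070686 in², x = 1.8 in, Ī = 0.00039761 in⁴.
Hole 2 (subtracted): ⌀0.3, A = 0.070686 in², x = 3.6 in, Ī = 0.00039761 in⁴.
By symmetry the centroid is at mid-width, x̄ = 2.7 in.
Transfer each piece to the centroidal y-axis using Ī + A·d² with d = x − 2.7:
  plate: d = 0 in → contributes +28.868 in⁴
  hole 1: d = -0.9 in → contributes −0.057653 in⁴
  hole 2: d = 0.9 in → contributes −0.057653 in⁴
Total I = 28.753 in⁴.

Iy ≈ 28.8 in⁴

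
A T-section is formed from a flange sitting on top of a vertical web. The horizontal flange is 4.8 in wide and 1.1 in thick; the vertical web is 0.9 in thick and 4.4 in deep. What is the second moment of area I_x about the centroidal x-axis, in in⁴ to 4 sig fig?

Break the section into simple shapes (no overlaps), measuring from the bottom-left corner of the bounding box.
Flange: 4.8 × 1.1, A = 5.28 in², y = 4.95 in, Ī = 0.5324 in⁴.
Web: 0.9 × 4.4, A = 3.96 in², y = 2.2 in, Ī = 6.3888 in⁴.
Centroid: ȳ = ΣA·y / ΣA = 3.77143 in.
Transfer each piece to the centroidal x-axis using Ī + A·d² with d = y − 3.77143:
  flange: d = 1.17857 in → contributes +7.86648 in⁴
  web: d = -1.57143 in → contributes +16.1676 in⁴
Total I = 24.0341 in⁴.

I_x ≈ 24.03 in⁴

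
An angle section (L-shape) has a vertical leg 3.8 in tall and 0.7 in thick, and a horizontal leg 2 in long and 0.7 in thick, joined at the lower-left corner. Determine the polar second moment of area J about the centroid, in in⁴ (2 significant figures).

Decompose the section into non-overlapping parts with the origin at the bottom-left of its bounding rectangle.
Vertical leg: 0.7 × 3.8, A = 2.66 in², y = 1.9 in, Ī = 3.201 in⁴.
Horizontal leg (remainder): 1.3 × 0.7, A = 0.91 in², y = 0.35 in, Ī = 0.03716 in⁴.
Centroid: ȳ = ΣA·y / ΣA = 1.505 in.
Transfer each piece to the centroidal x-axis using Ī + A·d² with d = y − 1.505:
  vertical leg: d = 0.3951 in → contributes +3.616 in⁴
  horizontal leg (remainder): d = -1.155 in → contributes +1.251 in⁴
Total I = 4.867 in⁴.
For the y-axis: x̄ = 0.6049 in.
Repeating about the centroidal y-axis gives I_y = 0.9148 in⁴.
Polar second moment: J = I_x + I_y = 5.782 in⁴.

J ≈ 5.8 in⁴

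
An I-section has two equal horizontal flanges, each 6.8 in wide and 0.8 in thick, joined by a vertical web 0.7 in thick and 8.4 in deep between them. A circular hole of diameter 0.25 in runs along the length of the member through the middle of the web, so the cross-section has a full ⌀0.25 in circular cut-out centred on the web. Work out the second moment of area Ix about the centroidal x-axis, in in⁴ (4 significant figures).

Ix ≈ 265.4 in⁴

Decompose the section into non-overlapping parts with the origin at the bottom-left of its bounding rectangle.
Bottom flange: 6.8 × 0.8, A = 5.44 in², y = 0.4 in, Ī = 0.290133 in⁴.
Web: 0.7 × 8.4, A = 5.88 in², y = 5 in, Ī = 34.5744 in⁴.
Top flange: 6.8 × 0.8, A = 5.44 in², y = 9.6 in, Ī = 0.290133 in⁴.
Hole (subtracted): ⌀0.25, A = 0.0490874 in², y = 5 in, Ī = 0.000191748 in⁴.
By symmetry the centroid is at mid-height, ȳ = 5 in.
Transfer each piece to the centroidal x-axis using Ī + A·d² with d = y − 5:
  bottom flange: d = -4.6 in → contributes +115.401 in⁴
  web: d = 0 in → contributes +34.5744 in⁴
  top flange: d = 4.6 in → contributes +115.401 in⁴
  hole: d = 0 in → contributes −0.000191748 in⁴
Total I = 265.375 in⁴.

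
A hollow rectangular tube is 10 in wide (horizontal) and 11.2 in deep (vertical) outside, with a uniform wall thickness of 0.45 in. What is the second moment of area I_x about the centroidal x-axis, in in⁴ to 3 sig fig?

I_x ≈ 342 in⁴

Split into non-overlapping primitives; take the origin at the lower-left of the bounding box.
Outer rectangle: 10 × 11.2, A = 112 in², y = 5.6 in, Ī = 1170.8 in⁴.
Inner void (subtracted): 9.1 × 10.3, A = 93.73 in², y = 5.6 in, Ī = 828.65 in⁴.
By symmetry the centroid is at mid-height, ȳ = 5.6 in.
All pieces are centred on the centroidal x-axis, so I = ΣĪ (holes subtracted) = 342.12 in⁴.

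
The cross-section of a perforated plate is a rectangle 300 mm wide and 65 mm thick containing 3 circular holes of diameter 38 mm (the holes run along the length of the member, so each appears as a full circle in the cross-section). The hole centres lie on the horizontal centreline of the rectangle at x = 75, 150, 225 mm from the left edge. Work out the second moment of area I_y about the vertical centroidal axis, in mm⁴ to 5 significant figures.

Break the section into simple shapes (no overlaps), measuring from the bottom-left corner of the bounding box.
Plate: 300 × 65, A = 19 500 mm², x = 150 mm, Ī = 146 250 000 mm⁴.
Hole 1 (subtracted): ⌀38, A = 1134.115 mm², x = 75 mm, Ī = 102353.9 mm⁴.
Hole 2 (subtracted): ⌀38, A = 1134.115 mm², x = 150 mm, Ī = 102353.9 mm⁴.
Hole 3 (subtracted): ⌀38, A = 1134.115 mm², x = 225 mm, Ī = 102353.9 mm⁴.
By symmetry the centroid is at mid-width, x̄ = 150 mm.
Transfer each piece to the vertical centroidal axis using Ī + A·d² with d = x − 150:
  plate: d = 0 mm → contributes +146 250 000 mm⁴
  hole 1: d = -75 mm → contributes −6 481 750 mm⁴
  hole 2: d = 0 mm → contributes −102353.9 mm⁴
  hole 3: d = 75 mm → contributes −6 481 750 mm⁴
Total I = 133 184 145 mm⁴.

I_y ≈ 1.3318 × 10⁸ mm⁴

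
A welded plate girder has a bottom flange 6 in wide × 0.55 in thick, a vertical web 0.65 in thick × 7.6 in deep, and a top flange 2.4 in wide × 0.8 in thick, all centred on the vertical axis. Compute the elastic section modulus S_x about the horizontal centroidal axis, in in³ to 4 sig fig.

S_x ≈ 21.40 in³

Decompose the section into non-overlapping parts with the origin at the bottom-left of its bounding rectangle.
Bottom plate: 6 × 0.55, A = 3.3 in², y = 0.275 in, Ī = 0.0831875 in⁴.
Web plate: 0.65 × 7.6, A = 4.94 in², y = 4.35 in, Ī = 23.7779 in⁴.
Top plate: 2.4 × 0.8, A = 1.92 in², y = 8.55 in, Ī = 0.1024 in⁴.
Centroid: ȳ = ΣA·y / ΣA = 3.82013 in.
Transfer each piece to the horizontal centroidal axis using Ī + A·d² with d = y − 3.82013:
  bottom plate: d = -3.54513 in → contributes +41.5574 in⁴
  web plate: d = 0.529872 in → contributes +25.1648 in⁴
  top plate: d = 4.72987 in → contributes +43.056 in⁴
Total I = 109.778 in⁴.
Extreme fibre distance c = 5.12987 in; S = I/c = 21.3998 in³.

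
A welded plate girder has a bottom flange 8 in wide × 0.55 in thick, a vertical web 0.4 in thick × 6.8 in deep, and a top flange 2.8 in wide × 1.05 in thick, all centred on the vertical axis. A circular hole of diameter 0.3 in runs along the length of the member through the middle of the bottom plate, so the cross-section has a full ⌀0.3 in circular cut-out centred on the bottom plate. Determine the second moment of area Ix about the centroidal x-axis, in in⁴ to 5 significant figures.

Split into non-overlapping primitives; take the origin at the lower-left of the bounding box.
Bottom plate: 8 × 0.55, A = 4.4 in², y = 0.275 in, Ī = 0.1109167 in⁴.
Web plate: 0.4 × 6.8, A = 2.72 in², y = 3.95 in, Ī = 10.48107 in⁴.
Top plate: 2.8 × 1.05, A = 2.94 in², y = 7.875 in, Ī = 0.2701125 in⁴.
Hole (subtracted): ⌀0.3, A = 0.07068583 in², y = 0.275 in, Ī = 0.0003976078 in⁴.
Centroid: ȳ = ΣA·y / ΣA = 3.512459 in.
Transfer each piece to the centroidal x-axis using Ī + A·d² with d = y − 3.512459:
  bottom plate: d = -3.237459 in → contributes +46.22795 in⁴
  web plate: d = 0.4375405 in → contributes +11.00179 in⁴
  top plate: d = 4.362541 in → contributes +56.22349 in⁴
  hole: d = -3.237459 in → contributes −0.741266 in⁴
Total I = 112.712 in⁴.

Ix ≈ 112.71 in⁴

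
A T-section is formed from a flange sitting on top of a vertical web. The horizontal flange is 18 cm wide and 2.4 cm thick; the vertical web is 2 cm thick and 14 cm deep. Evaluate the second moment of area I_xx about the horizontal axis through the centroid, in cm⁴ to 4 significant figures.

Treat the section as a set of non-overlapping primitives; coordinates are from the bounding-box lower-left.
Flange: 18 × 2.4, A = 43.2 cm², y = 15.2 cm, Ī = 20.736 cm⁴.
Web: 2 × 14, A = 28 cm², y = 7 cm, Ī = 457.333 cm⁴.
Centroid: ȳ = ΣA·y / ΣA = 11.9753 cm.
Transfer each piece to the horizontal axis through the centroid using Ī + A·d² with d = y − 11.9753:
  flange: d = 3.22472 cm → contributes +469.965 cm⁴
  web: d = -4.97528 cm → contributes +1150.43 cm⁴
Total I = 1620.39 cm⁴.

I_xx ≈ 1620 cm⁴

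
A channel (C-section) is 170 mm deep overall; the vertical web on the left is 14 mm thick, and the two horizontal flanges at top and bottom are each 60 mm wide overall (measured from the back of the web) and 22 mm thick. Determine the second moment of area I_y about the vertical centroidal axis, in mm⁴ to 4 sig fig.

I_y ≈ 1.380 × 10⁶ mm⁴

Treat the section as a set of non-overlapping primitives; coordinates are from the bounding-box lower-left.
Web: 14 × 170, A = 2 380 mm², x = 7 mm, Ī = 38873.3 mm⁴.
Top flange (beyond web): 46 × 22, A = 1 012 mm², x = 37 mm, Ī = 178 449 mm⁴.
Bottom flange (beyond web): 46 × 22, A = 1 012 mm², x = 37 mm, Ī = 178 449 mm⁴.
Centroid: x̄ = ΣA·x / ΣA = 20.7875 mm.
Transfer each piece to the vertical centroidal axis using Ī + A·d² with d = x − 20.7875:
  web: d = -13.7875 mm → contributes +491 298 mm⁴
  top flange (beyond web): d = 16.2125 mm → contributes +444 450 mm⁴
  bottom flange (beyond web): d = 16.2125 mm → contributes +444 450 mm⁴
Total I = 1 380 197 mm⁴.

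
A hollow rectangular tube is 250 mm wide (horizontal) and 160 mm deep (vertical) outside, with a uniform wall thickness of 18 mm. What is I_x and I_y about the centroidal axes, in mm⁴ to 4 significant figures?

I_x ≈ 5.133 × 10⁷ mm⁴, I_y ≈ 1.071 × 10⁸ mm⁴

Split into non-overlapping primitives; take the origin at the lower-left of the bounding box.
Outer rectangle: 250 × 160, A = 40 000 mm², y = 80 mm, Ī = 85 333 333 mm⁴.
Inner void (subtracted): 214 × 124, A = 26 536 mm², y = 80 mm, Ī = 34 001 461 mm⁴.
By symmetry the centroid is at mid-height, ȳ = 80 mm.
All pieces are centred on the centroidal x-axis, so I = ΣĪ (holes subtracted) = 51 331 872 mm⁴.
Repeating about the centroidal y-axis gives I_y = 107 063 112 mm⁴.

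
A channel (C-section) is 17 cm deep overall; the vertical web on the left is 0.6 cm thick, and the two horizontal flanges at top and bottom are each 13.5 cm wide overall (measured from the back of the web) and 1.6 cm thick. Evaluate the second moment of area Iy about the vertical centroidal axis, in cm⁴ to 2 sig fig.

Split into non-overlapping primitives; take the origin at the lower-left of the bounding box.
Web: 0.6 × 17, A = 10.2 cm², x = 0.3 cm, Ī = 0.306 cm⁴.
Top flange (beyond web): 12.9 × 1.6, A = 20.64 cm², x = 7.05 cm, Ī = 286.2 cm⁴.
Bottom flange (beyond web): 12.9 × 1.6, A = 20.64 cm², x = 7.05 cm, Ī = 286.2 cm⁴.
Centroid: x̄ = ΣA·x / ΣA = 5.713 cm.
Transfer each piece to the vertical centroidal axis using Ī + A·d² with d = x − 5.713:
  web: d = -5.413 cm → contributes +299.1 cm⁴
  top flange (beyond web): d = 1.337 cm → contributes +323.1 cm⁴
  bottom flange (beyond web): d = 1.337 cm → contributes +323.1 cm⁴
Total I = 945.4 cm⁴.

Iy ≈ 950 cm⁴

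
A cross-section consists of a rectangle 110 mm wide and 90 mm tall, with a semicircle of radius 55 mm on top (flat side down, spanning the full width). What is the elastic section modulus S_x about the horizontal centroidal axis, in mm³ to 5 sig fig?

S_x ≈ 2.9142 × 10⁵ mm³

Split into non-overlapping primitives; take the origin at the lower-left of the bounding box.
Rectangular body: 110 × 90, A = 9 900 mm², y = 45 mm, Ī = 6 682 500 mm⁴.
Semicircular cap: semicircle r = 55, A = 4751.659 mm², y = 113.3427 mm, Ī = 1 004 345 mm⁴.
Centroid: ȳ = ΣA·y / ΣA = 67.16413 mm.
Transfer each piece to the horizontal centroidal axis using Ī + A·d² with d = y − 67.16413:
  rectangular body: d = -22.16413 mm → contributes +11 545 863 mm⁴
  semicircular cap: d = 46.17859 mm → contributes +11 137 078 mm⁴
Total I = 22 682 942 mm⁴.
Extreme fibre distance c = 77.83587 mm; S = I/c = 291420.2 mm³.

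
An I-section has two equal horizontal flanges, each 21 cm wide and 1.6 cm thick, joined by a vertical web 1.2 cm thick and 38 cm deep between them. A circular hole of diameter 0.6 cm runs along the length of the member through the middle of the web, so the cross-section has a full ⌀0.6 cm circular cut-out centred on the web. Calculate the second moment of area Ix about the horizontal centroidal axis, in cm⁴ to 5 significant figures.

Split into non-overlapping primitives; take the origin at the lower-left of the bounding box.
Bottom flange: 21 × 1.6, A = 33.6 cm², y = 0.8 cm, Ī = 7.168 cm⁴.
Web: 1.2 × 38, A = 45.6 cm², y = 20.6 cm, Ī = 5487.2 cm⁴.
Top flange: 21 × 1.6, A = 33.6 cm², y = 40.4 cm, Ī = 7.168 cm⁴.
Hole (subtracted): ⌀0.6, A = 0.2827433 cm², y = 20.6 cm, Ī = 0.006361725 cm⁴.
By symmetry the centroid is at mid-height, ȳ = 20.6 cm.
Transfer each piece to the horizontal centroidal axis using Ī + A·d² with d = y − 20.6:
  bottom flange: d = -19.8 cm → contributes +13179.71 cm⁴
  web: d = 0 cm → contributes +5487.2 cm⁴
  top flange: d = 19.8 cm → contributes +13179.71 cm⁴
  hole: d = 0 cm → contributes −0.006361725 cm⁴
Total I = 31846.62 cm⁴.

Ix ≈ 3.1847 × 10⁴ cm⁴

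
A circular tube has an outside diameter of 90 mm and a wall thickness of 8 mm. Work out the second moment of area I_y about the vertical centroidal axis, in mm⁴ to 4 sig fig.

I_y ≈ 1.749 × 10⁶ mm⁴

Break the section into simple shapes (no overlaps), measuring from the bottom-left corner of the bounding box.
Outer circle: ⌀90, A = 6361.73 mm², x = 45 mm, Ī = 3 220 623 mm⁴.
Bore (subtracted): ⌀74, A = 4300.84 mm², x = 45 mm, Ī = 1 471 963 mm⁴.
By symmetry the centroid is at mid-width, x̄ = 45 mm.
All pieces are centred on the vertical centroidal axis, so I = ΣĪ (holes subtracted) = 1 748 661 mm⁴.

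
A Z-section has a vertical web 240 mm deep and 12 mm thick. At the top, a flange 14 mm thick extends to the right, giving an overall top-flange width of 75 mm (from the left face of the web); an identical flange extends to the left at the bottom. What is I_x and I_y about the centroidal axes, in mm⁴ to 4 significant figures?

Decompose the section into non-overlapping parts with the origin at the bottom-left of its bounding rectangle.
Web: 12 × 240, A = 2 880 mm², y = 120 mm, Ī = 13 824 000 mm⁴.
Top flange (beyond web): 63 × 14, A = 882 mm², y = 233 mm, Ī = 14 406 mm⁴.
Bottom flange (beyond web): 63 × 14, A = 882 mm², y = 7 mm, Ī = 14 406 mm⁴.
Centroid: ȳ = ΣA·y / ΣA = 120 mm.
Transfer each piece to the centroidal x-axis using Ī + A·d² with d = y − 120:
  web: d = 0 mm → contributes +13 824 000 mm⁴
  top flange (beyond web): d = 113 mm → contributes +11 276 664 mm⁴
  bottom flange (beyond web): d = -113 mm → contributes +11 276 664 mm⁴
Total I = 36 377 328 mm⁴.
For the y-axis: x̄ = 69 mm.
Repeating about the centroidal y-axis gives I_y = 3 098 628 mm⁴.

I_x ≈ 3.638 × 10⁷ mm⁴, I_y ≈ 3.099 × 10⁶ mm⁴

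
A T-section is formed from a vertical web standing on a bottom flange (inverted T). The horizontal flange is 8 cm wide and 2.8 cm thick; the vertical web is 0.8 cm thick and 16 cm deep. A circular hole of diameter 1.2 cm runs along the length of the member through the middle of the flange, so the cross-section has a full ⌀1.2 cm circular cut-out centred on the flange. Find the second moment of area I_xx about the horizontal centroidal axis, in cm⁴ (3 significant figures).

Treat the section as a set of non-overlapping primitives; coordinates are from the bounding-box lower-left.
Flange: 8 × 2.8, A = 22.4 cm², y = 1.4 cm, Ī = 14.635 cm⁴.
Web: 0.8 × 16, A = 12.8 cm², y = 10.8 cm, Ī = 273.07 cm⁴.
Hole (subtracted): ⌀1.2, A = 1.131 cm², y = 1.4 cm, Ī = 0.10179 cm⁴.
Centroid: ȳ = ΣA·y / ΣA = 4.9317 cm.
Transfer each piece to the horizontal centroidal axis using Ī + A·d² with d = y − 4.9317:
  flange: d = -3.5317 cm → contributes +294.02 cm⁴
  web: d = 5.8683 cm → contributes +713.87 cm⁴
  hole: d = -3.5317 cm → contributes −14.208 cm⁴
Total I = 993.68 cm⁴.

I_xx ≈ 994 cm⁴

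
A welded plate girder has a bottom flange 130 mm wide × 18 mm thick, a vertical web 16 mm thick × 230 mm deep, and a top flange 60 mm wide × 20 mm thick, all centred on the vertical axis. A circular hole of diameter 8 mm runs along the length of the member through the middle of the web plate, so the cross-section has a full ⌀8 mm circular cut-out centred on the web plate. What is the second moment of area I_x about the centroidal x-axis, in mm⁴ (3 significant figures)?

I_x ≈ 6.83 × 10⁷ mm⁴

Break the section into simple shapes (no overlaps), measuring from the bottom-left corner of the bounding box.
Bottom plate: 130 × 18, A = 2 340 mm², y = 9 mm, Ī = 63 180 mm⁴.
Web plate: 16 × 230, A = 3 680 mm², y = 133 mm, Ī = 16 222 667 mm⁴.
Top plate: 60 × 20, A = 1 200 mm², y = 258 mm, Ī = 40 000 mm⁴.
Hole (subtracted): ⌀8, A = 50.265 mm², y = 133 mm, Ī = 201.06 mm⁴.
Centroid: ȳ = ΣA·y / ΣA = 113.45 mm.
Transfer each piece to the centroidal x-axis using Ī + A·d² with d = y − 113.45:
  bottom plate: d = -104.45 mm → contributes +25 592 684 mm⁴
  web plate: d = 19.549 mm → contributes +17 629 005 mm⁴
  top plate: d = 144.55 mm → contributes +25 113 241 mm⁴
  hole: d = 19.549 mm → contributes −19 410 mm⁴
Total I = 68 315 520 mm⁴.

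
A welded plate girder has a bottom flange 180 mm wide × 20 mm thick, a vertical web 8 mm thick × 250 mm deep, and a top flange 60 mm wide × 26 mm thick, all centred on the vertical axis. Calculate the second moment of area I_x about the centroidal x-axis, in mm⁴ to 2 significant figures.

Treat the section as a set of non-overlapping primitives; coordinates are from the bounding-box lower-left.
Bottom plate: 180 × 20, A = 3 600 mm², y = 10 mm, Ī = 120 000 mm⁴.
Web plate: 8 × 250, A = 2 000 mm², y = 145 mm, Ī = 10 416 667 mm⁴.
Top plate: 60 × 26, A = 1 560 mm², y = 283 mm, Ī = 87 880 mm⁴.
Centroid: ȳ = ΣA·y / ΣA = 107.2 mm.
Transfer each piece to the centroidal x-axis using Ī + A·d² with d = y − 107.2:
  bottom plate: d = -97.19 mm → contributes +34 125 187 mm⁴
  web plate: d = 37.81 mm → contributes +13 275 867 mm⁴
  top plate: d = 175.8 mm → contributes +48 306 194 mm⁴
Total I = 95 707 248 mm⁴.

I_x ≈ 9.6 × 10⁷ mm⁴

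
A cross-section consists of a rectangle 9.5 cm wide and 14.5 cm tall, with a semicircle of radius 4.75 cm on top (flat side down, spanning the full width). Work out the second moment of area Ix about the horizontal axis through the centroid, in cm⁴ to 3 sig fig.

Treat the section as a set of non-overlapping primitives; coordinates are from the bounding-box lower-left.
Rectangular body: 9.5 × 14.5, A = 137.75 cm², y = 7.25 cm, Ī = 2413.5 cm⁴.
Semicircular cap: semicircle r = 4.75, A = 35.441 cm², y = 16.516 cm, Ī = 55.874 cm⁴.
Centroid: ȳ = ΣA·y / ΣA = 9.1461 cm.
Transfer each piece to the horizontal axis through the centroid using Ī + A·d² with d = y − 9.1461:
  rectangular body: d = -1.8961 cm → contributes +2908.8 cm⁴
  semicircular cap: d = 7.3698 cm → contributes +1980.8 cm⁴
Total I = 4889.6 cm⁴.

Ix ≈ 4890 cm⁴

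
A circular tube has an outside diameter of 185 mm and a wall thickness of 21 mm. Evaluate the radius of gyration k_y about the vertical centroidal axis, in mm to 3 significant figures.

k_y ≈ 58.5 mm

Break the section into simple shapes (no overlaps), measuring from the bottom-left corner of the bounding box.
Outer circle: ⌀185, A = 26 880 mm², x = 92.5 mm, Ī = 57 498 539 mm⁴.
Bore (subtracted): ⌀143, A = 16 061 mm², x = 92.5 mm, Ī = 20 526 460 mm⁴.
By symmetry the centroid is at mid-width, x̄ = 92.5 mm.
All pieces are centred on the vertical centroidal axis, so I = ΣĪ (holes subtracted) = 36 972 080 mm⁴.
Radius of gyration: k = √(I/A) = √(36 972 080 / 10 820) = 58.456 mm.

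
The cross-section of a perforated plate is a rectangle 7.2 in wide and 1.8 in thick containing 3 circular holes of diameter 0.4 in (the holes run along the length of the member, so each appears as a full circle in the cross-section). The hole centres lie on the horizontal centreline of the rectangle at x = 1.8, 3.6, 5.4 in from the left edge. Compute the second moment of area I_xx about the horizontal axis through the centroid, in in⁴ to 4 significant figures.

Break the section into simple shapes (no overlaps), measuring from the bottom-left corner of the bounding box.
Plate: 7.2 × 1.8, A = 12.96 in², y = 0.9 in, Ī = 3.4992 in⁴.
Hole 1 (subtracted): ⌀0.4, A = 0.125664 in², y = 0.9 in, Ī = 0.00125664 in⁴.
Hole 2 (subtracted): ⌀0.4, A = 0.125664 in², y = 0.9 in, Ī = 0.00125664 in⁴.
Hole 3 (subtracted): ⌀0.4, A = 0.125664 in², y = 0.9 in, Ī = 0.00125664 in⁴.
By symmetry the centroid is at mid-height, ȳ = 0.9 in.
All pieces are centred on the horizontal axis through the centroid, so I = ΣĪ (holes subtracted) = 3.49543 in⁴.

I_xx ≈ 3.495 in⁴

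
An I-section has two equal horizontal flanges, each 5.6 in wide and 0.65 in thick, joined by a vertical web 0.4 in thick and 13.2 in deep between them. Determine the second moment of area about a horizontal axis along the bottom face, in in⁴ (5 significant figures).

I_base ≈ 1086.2 in⁴

Treat the section as a set of non-overlapping primitives; coordinates are from the bounding-box lower-left.
Bottom flange: 5.6 × 0.65, A = 3.64 in², y = 0.325 in, Ī = 0.1281583 in⁴.
Web: 0.4 × 13.2, A = 5.28 in², y = 7.25 in, Ī = 76.6656 in⁴.
Top flange: 5.6 × 0.65, A = 3.64 in², y = 14.175 in, Ī = 0.1281583 in⁴.
Transfer each piece to the bottom edge using Ī + A·d² with d = y − 0:
  bottom flange: d = 0.325 in → contributes +0.5126333 in⁴
  web: d = 7.25 in → contributes +354.1956 in⁴
  top flange: d = 14.175 in → contributes +731.5156 in⁴
Total I = 1086.224 in⁴.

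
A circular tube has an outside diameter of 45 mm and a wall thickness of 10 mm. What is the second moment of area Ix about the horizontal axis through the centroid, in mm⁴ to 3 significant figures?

Break the section into simple shapes (no overlaps), measuring from the bottom-left corner of the bounding box.
Outer circle: ⌀45, A = 1590.4 mm², y = 22.5 mm, Ī = 201 289 mm⁴.
Bore (subtracted): ⌀25, A = 490.87 mm², y = 22.5 mm, Ī = 19 175 mm⁴.
By symmetry the centroid is at mid-height, ȳ = 22.5 mm.
All pieces are centred on the horizontal axis through the centroid, so I = ΣĪ (holes subtracted) = 182 114 mm⁴.

Ix ≈ 1.82 × 10⁵ mm⁴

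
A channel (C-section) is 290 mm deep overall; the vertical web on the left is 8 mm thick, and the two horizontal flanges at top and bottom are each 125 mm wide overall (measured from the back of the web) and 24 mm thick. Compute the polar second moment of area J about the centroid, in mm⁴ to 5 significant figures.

Split into non-overlapping primitives; take the origin at the lower-left of the bounding box.
Web: 8 × 290, A = 2 320 mm², y = 145 mm, Ī = 16 259 333 mm⁴.
Top flange (beyond web): 117 × 24, A = 2 808 mm², y = 278 mm, Ī = 134 784 mm⁴.
Bottom flange (beyond web): 117 × 24, A = 2 808 mm², y = 12 mm, Ī = 134 784 mm⁴.
By symmetry the centroid is at mid-height, ȳ = 145 mm.
Transfer each piece to the centroidal x-axis using Ī + A·d² with d = y − 145:
  web: d = 0 mm → contributes +16 259 333 mm⁴
  top flange (beyond web): d = 133 mm → contributes +49 805 496 mm⁴
  bottom flange (beyond web): d = -133 mm → contributes +49 805 496 mm⁴
Total I = 115 870 325 mm⁴.
For the y-axis: x̄ = 48.22883 mm.
Repeating about the centroidal y-axis gives I_y = 12 832 006 mm⁴.
Polar second moment: J = I_x + I_y = 128 702 331 mm⁴.

J ≈ 1.2870 × 10⁸ mm⁴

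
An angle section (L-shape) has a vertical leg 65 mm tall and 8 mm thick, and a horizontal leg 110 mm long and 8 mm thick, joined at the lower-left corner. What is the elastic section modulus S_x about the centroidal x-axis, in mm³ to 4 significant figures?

Split into non-overlapping primitives; take the origin at the lower-left of the bounding box.
Vertical leg: 8 × 65, A = 520 mm², y = 32.5 mm, Ī = 183 083 mm⁴.
Horizontal leg (remainder): 102 × 8, A = 816 mm², y = 4 mm, Ī = 4 352 mm⁴.
Centroid: ȳ = ΣA·y / ΣA = 15.0928 mm.
Transfer each piece to the centroidal x-axis using Ī + A·d² with d = y − 15.0928:
  vertical leg: d = 17.4072 mm → contributes +340 649 mm⁴
  horizontal leg (remainder): d = -11.0928 mm → contributes +104 761 mm⁴
Total I = 445 410 mm⁴.
Extreme fibre distance c = 49.9072 mm; S = I/c = 8924.76 mm³.

S_x ≈ 8925 mm³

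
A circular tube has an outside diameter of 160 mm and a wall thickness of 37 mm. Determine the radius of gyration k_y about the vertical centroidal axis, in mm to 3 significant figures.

Split into non-overlapping primitives; take the origin at the lower-left of the bounding box.
Outer circle: ⌀160, A = 20 106 mm², x = 80 mm, Ī = 32 169 909 mm⁴.
Bore (subtracted): ⌀86, A = 5808.8 mm², x = 80 mm, Ī = 2 685 120 mm⁴.
By symmetry the centroid is at mid-width, x̄ = 80 mm.
All pieces are centred on the vertical centroidal axis, so I = ΣĪ (holes subtracted) = 29 484 789 mm⁴.
Radius of gyration: k = √(I/A) = √(29 484 789 / 14 297) = 45.412 mm.

k_y ≈ 45.4 mm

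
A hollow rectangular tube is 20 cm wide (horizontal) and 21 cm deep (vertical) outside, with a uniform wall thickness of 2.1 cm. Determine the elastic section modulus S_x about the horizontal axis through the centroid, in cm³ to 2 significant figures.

Decompose the section into non-overlapping parts with the origin at the bottom-left of its bounding rectangle.
Outer rectangle: 20 × 21, A = 420 cm², y = 10.5 cm, Ī = 15 435 cm⁴.
Inner void (subtracted): 15.8 × 16.8, A = 265.4 cm², y = 10.5 cm, Ī = 6 243 cm⁴.
By symmetry the centroid is at mid-height, ȳ = 10.5 cm.
All pieces are centred on the horizontal axis through the centroid, so I = ΣĪ (holes subtracted) = 9 192 cm⁴.
Extreme fibre distance c = 10.5 cm; S = I/c = 875.4 cm³.

S_x ≈ 880 cm³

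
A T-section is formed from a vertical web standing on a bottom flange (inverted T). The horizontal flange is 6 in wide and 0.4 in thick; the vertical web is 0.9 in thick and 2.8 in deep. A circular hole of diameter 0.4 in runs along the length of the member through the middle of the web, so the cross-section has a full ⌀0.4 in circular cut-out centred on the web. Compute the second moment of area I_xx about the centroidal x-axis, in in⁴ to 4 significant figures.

Decompose the section into non-overlapping parts with the origin at the bottom-left of its bounding rectangle.
Flange: 6 × 0.4, A = 2.4 in², y = 0.2 in, Ī = 0.032 in⁴.
Web: 0.9 × 2.8, A = 2.52 in², y = 1.8 in, Ī = 1.6464 in⁴.
Hole (subtracted): ⌀0.4, A = 0.125664 in², y = 1.8 in, Ī = 0.00125664 in⁴.
Centroid: ȳ = ΣA·y / ΣA = 0.999055 in.
Transfer each piece to the centroidal x-axis using Ī + A·d² with d = y − 0.999055:
  flange: d = -0.799055 in → contributes +1.56437 in⁴
  web: d = 0.800945 in → contributes +3.26301 in⁴
  hole: d = 0.800945 in → contributes −0.0818715 in⁴
Total I = 4.74551 in⁴.

I_xx ≈ 4.746 in⁴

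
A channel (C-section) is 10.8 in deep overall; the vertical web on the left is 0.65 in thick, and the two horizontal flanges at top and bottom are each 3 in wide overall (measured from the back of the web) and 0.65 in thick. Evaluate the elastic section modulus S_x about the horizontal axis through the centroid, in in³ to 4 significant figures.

Treat the section as a set of non-overlapping primitives; coordinates are from the bounding-box lower-left.
Web: 0.65 × 10.8, A = 7.02 in², y = 5.4 in, Ī = 68.2344 in⁴.
Top flange (beyond web): 2.35 × 0.65, A = 1.5275 in², y = 10.475 in, Ī = 0.0537807 in⁴.
Bottom flange (beyond web): 2.35 × 0.65, A = 1.5275 in², y = 0.325 in, Ī = 0.0537807 in⁴.
By symmetry the centroid is at mid-height, ȳ = 5.4 in.
Transfer each piece to the horizontal axis through the centroid using Ī + A·d² with d = y − 5.4:
  web: d = 0 in → contributes +68.2344 in⁴
  top flange (beyond web): d = 5.075 in → contributes +39.3955 in⁴
  bottom flange (beyond web): d = -5.075 in → contributes +39.3955 in⁴
Total I = 147.025 in⁴.
Extreme fibre distance c = 5.4 in; S = I/c = 27.2269 in³.

S_x ≈ 27.23 in³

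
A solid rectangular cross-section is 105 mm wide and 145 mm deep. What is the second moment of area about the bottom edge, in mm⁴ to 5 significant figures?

The section: 105 × 145, A = 15 225 mm², y = 72.5 mm, Ī = 26 675 469 mm⁴.
Transfer it to the bottom edge using Ī + A·d² with d = y − 0:
  the section: d = 72.5 mm → contributes +106 701 875 mm⁴
Total I = 106 701 875 mm⁴.

I_base ≈ 1.0670 × 10⁸ mm⁴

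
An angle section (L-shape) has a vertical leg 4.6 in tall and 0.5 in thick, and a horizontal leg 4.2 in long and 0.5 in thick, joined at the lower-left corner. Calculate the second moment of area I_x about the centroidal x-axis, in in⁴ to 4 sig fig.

I_x ≈ 8.403 in⁴

Decompose the section into non-overlapping parts with the origin at the bottom-left of its bounding rectangle.
Vertical leg: 0.5 × 4.6, A = 2.3 in², y = 2.3 in, Ī = 4.05567 in⁴.
Horizontal leg (remainder): 3.7 × 0.5, A = 1.85 in², y = 0.25 in, Ī = 0.0385417 in⁴.
Centroid: ȳ = ΣA·y / ΣA = 1.38614 in.
Transfer each piece to the centroidal x-axis using Ī + A·d² with d = y − 1.38614:
  vertical leg: d = 0.913855 in → contributes +5.97647 in⁴
  horizontal leg (remainder): d = -1.13614 in → contributes +2.42657 in⁴
Total I = 8.40304 in⁴.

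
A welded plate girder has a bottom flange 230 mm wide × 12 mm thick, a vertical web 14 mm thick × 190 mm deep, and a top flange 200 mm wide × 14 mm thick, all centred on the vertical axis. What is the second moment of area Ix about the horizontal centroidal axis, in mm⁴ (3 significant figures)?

Treat the section as a set of non-overlapping primitives; coordinates are from the bounding-box lower-left.
Bottom plate: 230 × 12, A = 2 760 mm², y = 6 mm, Ī = 33 120 mm⁴.
Web plate: 14 × 190, A = 2 660 mm², y = 107 mm, Ī = 8 002 167 mm⁴.
Top plate: 200 × 14, A = 2 800 mm², y = 209 mm, Ī = 45 733 mm⁴.
Centroid: ȳ = ΣA·y / ΣA = 107.83 mm.
Transfer each piece to the horizontal centroidal axis using Ī + A·d² with d = y − 107.83:
  bottom plate: d = -101.83 mm → contributes +28 653 713 mm⁴
  web plate: d = -0.83212 mm → contributes +8 004 008 mm⁴
  top plate: d = 101.17 mm → contributes +28 703 567 mm⁴
Total I = 65 361 288 mm⁴.

Ix ≈ 6.54 × 10⁷ mm⁴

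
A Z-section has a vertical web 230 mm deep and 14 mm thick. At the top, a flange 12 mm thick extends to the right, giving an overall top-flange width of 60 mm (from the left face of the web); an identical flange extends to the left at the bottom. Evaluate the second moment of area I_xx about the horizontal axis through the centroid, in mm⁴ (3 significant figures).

I_xx ≈ 2.73 × 10⁷ mm⁴

Treat the section as a set of non-overlapping primitives; coordinates are from the bounding-box lower-left.
Web: 14 × 230, A = 3 220 mm², y = 115 mm, Ī = 14 194 833 mm⁴.
Top flange (beyond web): 46 × 12, A = 552 mm², y = 224 mm, Ī = 6 624 mm⁴.
Bottom flange (beyond web): 46 × 12, A = 552 mm², y = 6 mm, Ī = 6 624 mm⁴.
Centroid: ȳ = ΣA·y / ΣA = 115 mm.
Transfer each piece to the horizontal axis through the centroid using Ī + A·d² with d = y − 115:
  web: d = 0 mm → contributes +14 194 833 mm⁴
  top flange (beyond web): d = 109 mm → contributes +6 564 936 mm⁴
  bottom flange (beyond web): d = -109 mm → contributes +6 564 936 mm⁴
Total I = 27 324 705 mm⁴.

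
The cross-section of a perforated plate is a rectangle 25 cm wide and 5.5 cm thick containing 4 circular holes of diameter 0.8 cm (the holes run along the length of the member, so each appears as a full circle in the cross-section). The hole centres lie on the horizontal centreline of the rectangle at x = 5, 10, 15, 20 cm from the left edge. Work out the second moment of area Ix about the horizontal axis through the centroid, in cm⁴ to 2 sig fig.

Ix ≈ 350 cm⁴

Split into non-overlapping primitives; take the origin at the lower-left of the bounding box.
Plate: 25 × 5.5, A = 137.5 cm², y = 2.75 cm, Ī = 346.6 cm⁴.
Hole 1 (subtracted): ⌀0.8, A = 0.5027 cm², y = 2.75 cm, Ī = 0.02011 cm⁴.
Hole 2 (subtracted): ⌀0.8, A = 0.5027 cm², y = 2.75 cm, Ī = 0.02011 cm⁴.
Hole 3 (subtracted): ⌀0.8, A = 0.5027 cm², y = 2.75 cm, Ī = 0.02011 cm⁴.
Hole 4 (subtracted): ⌀0.8, A = 0.5027 cm², y = 2.75 cm, Ī = 0.02011 cm⁴.
By symmetry the centroid is at mid-height, ȳ = 2.75 cm.
All pieces are centred on the horizontal axis through the centroid, so I = ΣĪ (holes subtracted) = 346.5 cm⁴.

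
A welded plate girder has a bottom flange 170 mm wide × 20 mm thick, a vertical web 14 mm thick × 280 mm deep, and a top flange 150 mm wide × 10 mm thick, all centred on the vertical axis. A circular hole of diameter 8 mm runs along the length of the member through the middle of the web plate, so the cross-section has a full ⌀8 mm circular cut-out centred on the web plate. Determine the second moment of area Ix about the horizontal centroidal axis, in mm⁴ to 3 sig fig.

Break the section into simple shapes (no overlaps), measuring from the bottom-left corner of the bounding box.
Bottom plate: 170 × 20, A = 3 400 mm², y = 10 mm, Ī = 113 333 mm⁴.
Web plate: 14 × 280, A = 3 920 mm², y = 160 mm, Ī = 25 610 667 mm⁴.
Top plate: 150 × 10, A = 1 500 mm², y = 305 mm, Ī = 12 500 mm⁴.
Hole (subtracted): ⌀8, A = 50.265 mm², y = 160 mm, Ī = 201.06 mm⁴.
Centroid: ȳ = ΣA·y / ΣA = 126.65 mm.
Transfer each piece to the horizontal centroidal axis using Ī + A·d² with d = y − 126.65:
  bottom plate: d = -116.65 mm → contributes +46 375 235 mm⁴
  web plate: d = 33.353 mm → contributes +29 971 454 mm⁴
  top plate: d = 178.35 mm → contributes +47 727 375 mm⁴
  hole: d = 33.353 mm → contributes −56 119 mm⁴
Total I = 124 017 945 mm⁴.

Ix ≈ 1.24 × 10⁸ mm⁴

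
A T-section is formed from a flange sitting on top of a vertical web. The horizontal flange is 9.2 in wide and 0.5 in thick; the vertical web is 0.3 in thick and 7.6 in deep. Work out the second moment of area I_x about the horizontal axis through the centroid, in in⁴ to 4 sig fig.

Split into non-overlapping primitives; take the origin at the lower-left of the bounding box.
Flange: 9.2 × 0.5, A = 4.6 in², y = 7.85 in, Ī = 0.0958333 in⁴.
Web: 0.3 × 7.6, A = 2.28 in², y = 3.8 in, Ī = 10.9744 in⁴.
Centroid: ȳ = ΣA·y / ΣA = 6.50785 in.
Transfer each piece to the horizontal axis through the centroid using Ī + A·d² with d = y − 6.50785:
  flange: d = 1.34215 in → contributes +8.38213 in⁴
  web: d = -2.70785 in → contributes +27.6924 in⁴
Total I = 36.0745 in⁴.

I_x ≈ 36.07 in⁴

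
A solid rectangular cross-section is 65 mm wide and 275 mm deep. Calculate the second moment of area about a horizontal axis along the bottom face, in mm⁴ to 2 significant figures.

The section: 65 × 275, A = 17 875 mm², y = 137.5 mm, Ī = 112 649 740 mm⁴.
Transfer it to the base of the section using Ī + A·d² with d = y − 0:
  the section: d = 137.5 mm → contributes +450 598 958 mm⁴
Total I = 450 598 958 mm⁴.

I_base ≈ 4.5 × 10⁸ mm⁴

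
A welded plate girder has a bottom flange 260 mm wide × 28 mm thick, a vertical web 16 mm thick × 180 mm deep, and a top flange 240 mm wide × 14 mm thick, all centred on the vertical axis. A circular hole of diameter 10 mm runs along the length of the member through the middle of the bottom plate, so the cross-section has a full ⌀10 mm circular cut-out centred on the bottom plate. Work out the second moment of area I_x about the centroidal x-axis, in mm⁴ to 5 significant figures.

Decompose the section into non-overlapping parts with the origin at the bottom-left of its bounding rectangle.
Bottom plate: 260 × 28, A = 7 280 mm², y = 14 mm, Ī = 475626.7 mm⁴.
Web plate: 16 × 180, A = 2 880 mm², y = 118 mm, Ī = 7 776 000 mm⁴.
Top plate: 240 × 14, A = 3 360 mm², y = 215 mm, Ī = 54 880 mm⁴.
Hole (subtracted): ⌀10, A = 78.53982 mm², y = 14 mm, Ī = 490.8739 mm⁴.
Centroid: ȳ = ΣA·y / ΣA = 86.52783 mm.
Transfer each piece to the centroidal x-axis using Ī + A·d² with d = y − 86.52783:
  bottom plate: d = -72.52783 mm → contributes +38 770 514 mm⁴
  web plate: d = 31.47217 mm → contributes +10 628 632 mm⁴
  top plate: d = 128.4722 mm → contributes +55 512 007 mm⁴
  hole: d = -72.52783 mm → contributes −413632.8 mm⁴
Total I = 104 497 520 mm⁴.

I_x ≈ 1.0450 × 10⁸ mm⁴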